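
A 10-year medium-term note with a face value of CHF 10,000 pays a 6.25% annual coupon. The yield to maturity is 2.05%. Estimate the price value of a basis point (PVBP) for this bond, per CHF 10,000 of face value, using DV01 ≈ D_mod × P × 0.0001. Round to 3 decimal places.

Periodic yield y = 0.0205.
  t   CF        PV=CF/(1+0.0205)^t    t·PV
  1       625.00       612.4449       612.4449
  2       625.00       600.1420     1,200.2839
  3       625.00       588.0862     1,764.2586
  4       625.00       576.2726     2,305.0905
  5       625.00       564.6963     2,823.4817
  6       625.00       553.3526     3,320.1157
  7       625.00       542.2368     3,795.6573
  8       625.00       531.3442     4,250.7536
  9       625.00       520.6705     4,686.0341
  10   10,625.00     8,673.5892    86,735.8918
  Σ                 13,762.8352   111,494.0121
P = 13,762.8352; D_Mac = 8.10109 yrs; D_mod = 7.93836 yrs.
DV01 ≈ 7.93836 × 13,762.8352 × 0.0001 = 10.925430.

CHF 10.925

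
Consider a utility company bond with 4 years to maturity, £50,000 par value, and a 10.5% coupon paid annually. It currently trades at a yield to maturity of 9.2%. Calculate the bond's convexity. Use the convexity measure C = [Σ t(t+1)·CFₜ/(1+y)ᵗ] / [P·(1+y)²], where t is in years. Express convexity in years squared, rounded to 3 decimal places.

13.868

With y = 0.092:
  t   CF        PV=CF/(1+0.092)^t    t·PV        t(t+1)·PV
  1     5,250.00     4,807.6923     4,807.6923       9,615.3846
  2     5,250.00     4,402.6486     8,805.2973      26,415.8918
  3     5,250.00     4,031.7295    12,095.1886      48,380.7542
  4    55,250.00    38,854.5362   155,418.1447     777,090.7234
  Σ                 52,096.6066   181,126.3228     861,502.7540
P = 52,096.6066.
Convexity = Σ t(t+1)·PV / [P·(1+y)²] = 861,502.7540 / (52,096.6066 × 1.192464) = 13.86762.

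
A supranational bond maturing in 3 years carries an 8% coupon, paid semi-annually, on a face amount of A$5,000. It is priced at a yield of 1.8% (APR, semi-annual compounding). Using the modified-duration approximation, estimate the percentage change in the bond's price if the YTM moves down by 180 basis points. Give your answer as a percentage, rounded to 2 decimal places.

+4.91%

Periodic yield y = 0.009. Modified duration first:
  t   CF        PV=CF/(1+0.009)^t    t·PV
  1       200.00       198.2161       198.2161
  2       200.00       196.4480       392.8960
  3       200.00       194.6958       584.0873
  4       200.00       192.9591       771.8365
  5       200.00       191.2380       956.1899
  6     5,200.00     4,927.8371    29,567.0228
  Σ                  5,901.3941    32,470.2487
P = 5,901.3941; D_Mac = 5.50213 half-year periods = 2.75107 yrs; D_mod = 2.75107/(1+0.009) = 2.72653 yrs.
ΔP/P ≈ -D_mod · Δy = -2.72653 × (-0.018) = +0.049077 = +4.9077%.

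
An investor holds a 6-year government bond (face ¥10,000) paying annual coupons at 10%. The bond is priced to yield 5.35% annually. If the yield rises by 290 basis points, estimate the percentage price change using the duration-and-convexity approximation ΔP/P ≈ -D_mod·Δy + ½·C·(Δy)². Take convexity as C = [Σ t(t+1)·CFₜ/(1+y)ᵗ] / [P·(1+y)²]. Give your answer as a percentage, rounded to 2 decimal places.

-12.33%

With y = 0.0535:
  t   CF        PV=CF/(1+0.0535)^t    t·PV        t(t+1)·PV
  1     1,000.00       949.2169       949.2169       1,898.4338
  2     1,000.00       901.0127     1,802.0254       5,406.0763
  3     1,000.00       855.2565     2,565.7695      10,263.0779
  4     1,000.00       811.8239     3,247.2957      16,236.4783
  5     1,000.00       770.5970     3,852.9849      23,117.9093
  6    11,000.00     8,046.1004    48,276.6022     337,936.2153
  Σ                 12,334.0074    60,693.8945     394,858.1908
P = 12,334.0074; D_Mac = 4.92086 yrs; D_mod = 4.67096 yrs; C = 28.84482.
Duration effect: -4.67096 × (+0.029) = -0.135458
Convexity effect: 0.5 × 28.84482 × (0.029)² = +0.0121292
ΔP/P ≈ -0.135458 + 0.0121292 = -0.123329 = -12.3329%.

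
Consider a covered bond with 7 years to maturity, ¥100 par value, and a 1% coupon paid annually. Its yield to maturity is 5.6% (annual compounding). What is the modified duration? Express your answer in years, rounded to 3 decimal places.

Periodic yield y = 0.056. First find Macaulay duration:
  t   CF        PV=CF/(1+0.056)^t    t·PV
  1         1.00         0.9470         0.9470
  2         1.00         0.8968         1.7935
  3         1.00         0.8492         2.5476
  4         1.00         0.8042         3.2167
  5         1.00         0.7615         3.8076
  6         1.00         0.7211         4.3268
  7       101.00        68.9722       482.8053
  Σ                     73.9519       499.4444
P = 73.9519; Macaulay duration = 499.4444 / 73.9519 = 6.75364 years.
Modified duration = D_Mac / (1 + y) = 6.75364 / 1.056 = 6.39549 years.

6.395 years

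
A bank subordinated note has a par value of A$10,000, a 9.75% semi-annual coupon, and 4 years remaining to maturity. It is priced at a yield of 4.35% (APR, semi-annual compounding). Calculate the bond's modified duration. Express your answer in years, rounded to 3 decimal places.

3.391 years

Periodic yield y = 0.02175. First find Macaulay duration:
  t   CF        PV=CF/(1+0.02175)^t    t·PV
  1       487.50       477.1226       477.1226
  2       487.50       466.9661       933.9321
  3       487.50       457.0258     1,371.0773
  4       487.50       447.2971     1,789.1882
  5       487.50       437.7754     2,188.8772
  6       487.50       428.4565     2,570.7390
  7       487.50       419.3359     2,935.3516
  8    10,487.50     8,829.0668    70,632.5344
  Σ                 11,963.0462    82,898.8225
P = 11,963.0462; Macaulay duration = 82,898.8225 / 11,963.0462 = 6.92957 half-year periods = 3.46479 years.
Modified duration = D_Mac / (1 + y) = 3.46479 / 1.02175 = 3.39103 years.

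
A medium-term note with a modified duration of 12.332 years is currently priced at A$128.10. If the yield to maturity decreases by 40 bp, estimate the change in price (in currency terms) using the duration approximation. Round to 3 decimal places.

Duration approximation: ΔP/P ≈ -D_mod · Δy = -12.332 × (-0.004) = +0.049328.
ΔP ≈ 128.10 × (+0.049328) = +6.3189168.

+A$6.319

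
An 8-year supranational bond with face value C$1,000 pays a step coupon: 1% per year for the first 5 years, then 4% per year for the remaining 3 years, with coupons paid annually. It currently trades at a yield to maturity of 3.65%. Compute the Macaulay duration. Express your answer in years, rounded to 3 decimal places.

Periodic yield y = 0.0365. Discount each cash flow and weight by its year:
  t   CF        PV=CF/(1+0.0365)^t    t·PV
  1        10.00         9.6479         9.6479
  2        10.00         9.3081        18.6162
  3        10.00         8.9803        26.9410
  4        10.00         8.6641        34.6563
  5        10.00         8.3590        41.7949
  6        40.00        32.2585       193.5510
  7        40.00        31.1225       217.8577
  8     1,040.00       780.6905     6,245.5239
  Σ                    889.0309     6,788.5889
Price P = Σ PV = 889.0309.
Macaulay duration = Σ(t·PV) / P = 6,788.5889 / 889.0309 = 7.63594 years.

7.636 years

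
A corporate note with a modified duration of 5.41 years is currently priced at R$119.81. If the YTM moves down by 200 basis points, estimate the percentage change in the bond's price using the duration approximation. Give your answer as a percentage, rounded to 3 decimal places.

Duration approximation: ΔP/P ≈ -D_mod · Δy = -5.41 × (-0.02) = +0.108200.
As a percentage: +10.8200%.

+10.820%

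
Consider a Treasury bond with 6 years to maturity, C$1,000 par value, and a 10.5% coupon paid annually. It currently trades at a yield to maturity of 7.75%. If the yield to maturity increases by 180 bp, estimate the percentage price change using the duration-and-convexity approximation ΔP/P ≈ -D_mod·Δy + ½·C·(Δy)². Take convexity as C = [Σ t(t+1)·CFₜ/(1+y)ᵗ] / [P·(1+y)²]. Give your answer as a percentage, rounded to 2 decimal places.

-7.62%

With y = 0.0775:
  t   CF        PV=CF/(1+0.0775)^t    t·PV        t(t+1)·PV
  1       105.00        97.4478        97.4478         194.8956
  2       105.00        90.4388       180.8776         542.6327
  3       105.00        83.9339       251.8017       1,007.2069
  4       105.00        77.8969       311.5876       1,557.9380
  5       105.00        72.2941       361.4705       2,168.8232
  6     1,105.00       706.0876     4,236.5258      29,655.6806
  Σ                  1,128.0991     5,439.7111      35,127.1771
P = 1,128.0991; D_Mac = 4.82202 yrs; D_mod = 4.47519 yrs; C = 26.82016.
Duration effect: -4.47519 × (+0.018) = -0.080553
Convexity effect: 0.5 × 26.82016 × (0.018)² = +0.0043449
ΔP/P ≈ -0.080553 + 0.0043449 = -0.076209 = -7.6209%.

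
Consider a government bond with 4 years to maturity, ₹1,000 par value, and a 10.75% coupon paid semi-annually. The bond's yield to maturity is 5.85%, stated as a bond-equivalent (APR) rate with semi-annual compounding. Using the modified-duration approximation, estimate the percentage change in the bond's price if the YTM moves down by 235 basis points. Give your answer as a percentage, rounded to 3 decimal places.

Periodic yield y = 0.02925. Modified duration first:
  t   CF        PV=CF/(1+0.02925)^t    t·PV
  1        53.75        52.2225        52.2225
  2        53.75        50.7384       101.4768
  3        53.75        49.2965       147.8894
  4        53.75        47.8955       191.5821
  5        53.75        46.5344       232.6720
  6        53.75        45.2119       271.2717
  7        53.75        43.9271       307.4896
  8     1,053.75       836.7016     6,693.6125
  Σ                  1,172.5279     7,998.2166
P = 1,172.5279; D_Mac = 6.82134 half-year periods = 3.41067 yrs; D_mod = 3.41067/(1+0.02925) = 3.31375 yrs.
ΔP/P ≈ -D_mod · Δy = -3.31375 × (-0.0235) = +0.077873 = +7.7873%.

+7.787%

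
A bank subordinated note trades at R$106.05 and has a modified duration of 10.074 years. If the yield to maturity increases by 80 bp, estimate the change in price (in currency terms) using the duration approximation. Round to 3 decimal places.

-R$8.547

Duration approximation: ΔP/P ≈ -D_mod · Δy = -10.074 × (+0.008) = -0.080592.
ΔP ≈ 106.05 × (-0.080592) = -8.5467816.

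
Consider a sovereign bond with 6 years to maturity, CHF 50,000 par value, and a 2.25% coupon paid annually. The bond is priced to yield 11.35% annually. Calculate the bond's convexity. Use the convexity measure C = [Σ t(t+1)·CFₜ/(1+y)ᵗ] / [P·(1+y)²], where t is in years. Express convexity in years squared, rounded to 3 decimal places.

30.707

With y = 0.1135:
  t   CF        PV=CF/(1+0.1135)^t    t·PV        t(t+1)·PV
  1     1,125.00     1,010.3278     1,010.3278       2,020.6556
  2     1,125.00       907.3442     1,814.6885       5,444.0654
  3     1,125.00       814.8579     2,444.5736       9,778.2943
  4     1,125.00       731.7987     2,927.1948      14,635.9741
  5     1,125.00       657.2058     3,286.0292      19,716.1753
  6    51,125.00    26,822.0515   160,932.3093   1,126,526.1649
  Σ                 30,943.5860   172,415.1231   1,178,121.3296
P = 30,943.5860.
Convexity = Σ t(t+1)·PV / [P·(1+y)²] = 1,178,121.3296 / (30,943.5860 × 1.239882) = 30.70711.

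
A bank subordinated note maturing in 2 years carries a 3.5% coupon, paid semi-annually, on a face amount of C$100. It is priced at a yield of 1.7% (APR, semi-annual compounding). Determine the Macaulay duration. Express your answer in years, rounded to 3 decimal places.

1.950 years

Periodic yield y = 0.0085. Discount each cash flow and weight by its period:
  t   CF        PV=CF/(1+0.0085)^t    t·PV
  1         1.75         1.7353         1.7353
  2         1.75         1.7206         3.4413
  3         1.75         1.7061         5.1184
  4       101.75        98.3628       393.4511
  Σ                    103.5248       403.7460
Price P = Σ PV = 103.5248.
Macaulay duration = Σ(t·PV) / P = 403.7460 / 103.5248 = 3.89999 half-year periods.
In years: 3.89999 / 2 = 1.95000 years.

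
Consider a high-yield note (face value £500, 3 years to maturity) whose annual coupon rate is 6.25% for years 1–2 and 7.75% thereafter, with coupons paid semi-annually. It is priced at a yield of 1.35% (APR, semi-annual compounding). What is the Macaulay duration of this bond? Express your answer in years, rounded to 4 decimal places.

2.7976 years

Periodic yield y = 0.00675. Discount each cash flow and weight by its period:
  t   CF        PV=CF/(1+0.00675)^t    t·PV
  1       15.625        15.5202        15.5202
  2       15.625        15.4162        30.8324
  3       15.625        15.3128        45.9385
  4       15.625        15.2101        60.8406
  5       19.375        18.7341        93.6706
  6      519.375       498.8284     2,992.9707
  Σ                    579.0220     3,239.7730
Price P = Σ PV = 579.0220.
Macaulay duration = Σ(t·PV) / P = 3,239.7730 / 579.0220 = 5.59525 half-year periods.
In years: 5.59525 / 2 = 2.79763 years.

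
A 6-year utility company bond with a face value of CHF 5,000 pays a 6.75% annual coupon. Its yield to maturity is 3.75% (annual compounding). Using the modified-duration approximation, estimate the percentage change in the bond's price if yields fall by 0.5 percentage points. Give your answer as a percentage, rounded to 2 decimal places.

+2.50%

Periodic yield y = 0.0375. Modified duration first:
  t   CF        PV=CF/(1+0.0375)^t    t·PV
  1       337.50       325.3012       325.3012
  2       337.50       313.5433       627.0867
  3       337.50       302.2104       906.6313
  4       337.50       291.2872     1,165.1487
  5       337.50       280.7587     1,403.7936
  6     5,337.50     4,279.6599    25,677.9593
  Σ                  5,792.7607    30,105.9207
P = 5,792.7607; D_Mac = 5.19716 yrs; D_mod = 5.19716/(1+0.0375) = 5.00931 yrs.
ΔP/P ≈ -D_mod · Δy = -5.00931 × (-0.005) = +0.025047 = +2.5047%.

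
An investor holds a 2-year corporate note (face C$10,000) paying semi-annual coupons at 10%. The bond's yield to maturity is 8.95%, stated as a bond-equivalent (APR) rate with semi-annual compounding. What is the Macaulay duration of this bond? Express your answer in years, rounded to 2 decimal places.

1.86 years

Periodic yield y = 0.04475. Discount each cash flow and weight by its period:
  t   CF        PV=CF/(1+0.04475)^t    t·PV
  1       500.00       478.5834       478.5834
  2       500.00       458.0841       916.1683
  3       500.00       438.4629     1,315.3887
  4    10,500.00     8,813.3249    35,253.2995
  Σ                 10,188.4553    37,963.4399
Price P = Σ PV = 10,188.4553.
Macaulay duration = Σ(t·PV) / P = 37,963.4399 / 10,188.4553 = 3.72612 half-year periods.
In years: 3.72612 / 2 = 1.86306 years.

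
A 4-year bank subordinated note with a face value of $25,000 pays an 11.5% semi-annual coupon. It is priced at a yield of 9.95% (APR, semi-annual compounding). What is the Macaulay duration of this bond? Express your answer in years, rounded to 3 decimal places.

3.335 years

Periodic yield y = 0.04975. Discount each cash flow and weight by its period:
  t   CF        PV=CF/(1+0.04975)^t    t·PV
  1     1,437.50     1,369.3737     1,369.3737
  2     1,437.50     1,304.4760     2,608.9520
  3     1,437.50     1,242.6539     3,727.9618
  4     1,437.50     1,183.7618     4,735.0472
  5     1,437.50     1,127.6607     5,638.3034
  6     1,437.50     1,074.2183     6,445.3099
  7     1,437.50     1,023.3087     7,163.1610
  8    26,437.50    17,928.0609   143,424.4870
  Σ                 26,253.5140   175,112.5959
Price P = Σ PV = 26,253.5140.
Macaulay duration = Σ(t·PV) / P = 175,112.5959 / 26,253.5140 = 6.67006 half-year periods.
In years: 6.67006 / 2 = 3.33503 years.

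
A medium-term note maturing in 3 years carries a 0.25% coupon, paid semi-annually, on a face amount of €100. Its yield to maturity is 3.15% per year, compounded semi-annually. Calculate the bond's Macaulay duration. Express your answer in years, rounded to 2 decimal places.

Periodic yield y = 0.01575. Discount each cash flow and weight by its period:
  t   CF        PV=CF/(1+0.01575)^t    t·PV
  1        0.125         0.1231         0.1231
  2        0.125         0.1212         0.2423
  3        0.125         0.1193         0.3578
  4        0.125         0.1174         0.4697
  5        0.125         0.1156         0.5780
  6      100.125        91.1636       546.9817
  Σ                     91.7601       548.7526
Price P = Σ PV = 91.7601.
Macaulay duration = Σ(t·PV) / P = 548.7526 / 91.7601 = 5.98029 half-year periods.
In years: 5.98029 / 2 = 2.99015 years.

2.99 years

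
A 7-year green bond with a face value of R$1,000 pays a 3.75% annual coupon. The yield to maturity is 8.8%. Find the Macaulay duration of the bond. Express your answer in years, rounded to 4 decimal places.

Periodic yield y = 0.088. Discount each cash flow and weight by its year:
  t   CF        PV=CF/(1+0.088)^t    t·PV
  1        37.50        34.4669        34.4669
  2        37.50        31.6791        63.3583
  3        37.50        29.1169        87.3506
  4        37.50        26.7618       107.0473
  5        37.50        24.5973       122.9863
  6        37.50        22.6078       135.6467
  7     1,037.50       574.8914     4,024.2400
  Σ                    744.1212     4,575.0961
Price P = Σ PV = 744.1212.
Macaulay duration = Σ(t·PV) / P = 4,575.0961 / 744.1212 = 6.14832 years.

6.1483 years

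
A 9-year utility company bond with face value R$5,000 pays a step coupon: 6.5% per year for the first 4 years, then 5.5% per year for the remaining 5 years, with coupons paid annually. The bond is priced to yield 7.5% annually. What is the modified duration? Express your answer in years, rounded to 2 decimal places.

6.53 years

Periodic yield y = 0.075. First find Macaulay duration:
  t   CF        PV=CF/(1+0.075)^t    t·PV
  1       325.00       302.3256       302.3256
  2       325.00       281.2331       562.4662
  3       325.00       261.6122       784.8366
  4       325.00       243.3602       973.4407
  5       275.00       191.5536       957.7681
  6       275.00       178.1894     1,069.1365
  7       275.00       165.7576     1,160.3032
  8       275.00       154.1931     1,233.5449
  9     5,275.00     2,751.3528    24,762.1754
  Σ                  4,529.5776    31,805.9971
P = 4,529.5776; Macaulay duration = 31,805.9971 / 4,529.5776 = 7.02185 years.
Modified duration = D_Mac / (1 + y) = 7.02185 / 1.075 = 6.53195 years.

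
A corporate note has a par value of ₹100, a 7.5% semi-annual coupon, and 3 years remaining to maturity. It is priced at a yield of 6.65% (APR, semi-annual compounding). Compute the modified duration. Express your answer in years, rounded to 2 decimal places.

Periodic yield y = 0.03325. First find Macaulay duration:
  t   CF        PV=CF/(1+0.03325)^t    t·PV
  1         3.75         3.6293         3.6293
  2         3.75         3.5125         7.0251
  3         3.75         3.3995        10.1985
  4         3.75         3.2901        13.1604
  5         3.75         3.1842        15.9211
  6       103.75        85.2620       511.5721
  Σ                    102.2777       561.5066
P = 102.2777; Macaulay duration = 561.5066 / 102.2777 = 5.49002 half-year periods = 2.74501 years.
Modified duration = D_Mac / (1 + y) = 2.74501 / 1.03325 = 2.65668 years.

2.66 years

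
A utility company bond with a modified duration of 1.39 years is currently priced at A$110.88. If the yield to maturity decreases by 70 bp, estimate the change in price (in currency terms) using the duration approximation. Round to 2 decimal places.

+A$1.08

Duration approximation: ΔP/P ≈ -D_mod · Δy = -1.39 × (-0.007) = +0.009730.
ΔP ≈ 110.88 × (+0.009730) = +1.0788624.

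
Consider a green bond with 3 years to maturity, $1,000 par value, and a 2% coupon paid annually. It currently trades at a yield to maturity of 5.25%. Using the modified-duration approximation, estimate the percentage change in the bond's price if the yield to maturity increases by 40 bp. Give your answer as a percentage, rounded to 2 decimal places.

Periodic yield y = 0.0525. Modified duration first:
  t   CF        PV=CF/(1+0.0525)^t    t·PV
  1        20.00        19.0024        19.0024
  2        20.00        18.0545        36.1090
  3     1,020.00       874.8505     2,624.5516
  Σ                    911.9074     2,679.6630
P = 911.9074; D_Mac = 2.93853 yrs; D_mod = 2.93853/(1+0.0525) = 2.79195 yrs.
ΔP/P ≈ -D_mod · Δy = -2.79195 × (+0.004) = -0.011168 = -1.1168%.

-1.12%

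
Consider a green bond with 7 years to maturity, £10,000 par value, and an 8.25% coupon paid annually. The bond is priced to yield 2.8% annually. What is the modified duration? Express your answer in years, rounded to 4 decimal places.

Periodic yield y = 0.028. First find Macaulay duration:
  t   CF        PV=CF/(1+0.028)^t    t·PV
  1       825.00       802.5292       802.5292
  2       825.00       780.6704     1,561.3408
  3       825.00       759.4070     2,278.2210
  4       825.00       738.7228     2,954.8911
  5       825.00       718.6019     3,593.0096
  6       825.00       699.0291     4,194.1746
  7    10,825.00     8,922.2852    62,455.9966
  Σ                 13,421.2456    77,840.1630
P = 13,421.2456; Macaulay duration = 77,840.1630 / 13,421.2456 = 5.79977 years.
Modified duration = D_Mac / (1 + y) = 5.79977 / 1.028 = 5.64180 years.

5.6418 years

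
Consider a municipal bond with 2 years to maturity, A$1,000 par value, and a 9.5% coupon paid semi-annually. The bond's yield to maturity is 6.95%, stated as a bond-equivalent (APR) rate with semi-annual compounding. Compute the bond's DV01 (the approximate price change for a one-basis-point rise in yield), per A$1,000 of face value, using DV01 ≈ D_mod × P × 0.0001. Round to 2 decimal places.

A$0.19

Periodic yield y = 0.03475.
  t   CF        PV=CF/(1+0.03475)^t    t·PV
  1        47.50        45.9048        45.9048
  2        47.50        44.3632        88.7264
  3        47.50        42.8733       128.6200
  4     1,047.50       913.7182     3,654.8729
  Σ                  1,046.8596     3,918.1241
P = 1,046.8596; D_Mac = 3.74274 half-year periods = 1.87137 yrs; D_mod = 1.80852 yrs.
DV01 ≈ 1.80852 × 1,046.8596 × 0.0001 = 0.189327.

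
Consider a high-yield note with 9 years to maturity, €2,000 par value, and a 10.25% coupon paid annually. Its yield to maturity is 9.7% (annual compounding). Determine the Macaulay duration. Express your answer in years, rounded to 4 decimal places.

Periodic yield y = 0.097. Discount each cash flow and weight by its year:
  t   CF        PV=CF/(1+0.097)^t    t·PV
  1       205.00       186.8733       186.8733
  2       205.00       170.3494       340.6988
  3       205.00       155.2866       465.8598
  4       205.00       141.5557       566.2228
  5       205.00       129.0389       645.1946
  6       205.00       117.6289       705.7735
  7       205.00       107.2278       750.5947
  8       205.00        97.7464       781.9713
  9     2,205.00       958.4047     8,625.6425
  Σ                  2,064.1118    13,068.8313
Price P = Σ PV = 2,064.1118.
Macaulay duration = Σ(t·PV) / P = 13,068.8313 / 2,064.1118 = 6.33146 years.

6.3315 years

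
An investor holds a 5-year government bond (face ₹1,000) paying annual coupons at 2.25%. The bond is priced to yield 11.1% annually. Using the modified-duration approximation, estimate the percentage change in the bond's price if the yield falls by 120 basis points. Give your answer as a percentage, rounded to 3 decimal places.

Periodic yield y = 0.111. Modified duration first:
  t   CF        PV=CF/(1+0.111)^t    t·PV
  1        22.50        20.2520        20.2520
  2        22.50        18.2286        36.4573
  3        22.50        16.4074        49.2223
  4        22.50        14.7682        59.0726
  5     1,022.50       604.0780     3,020.3900
  Σ                    673.7343     3,185.3942
P = 673.7343; D_Mac = 4.72797 yrs; D_mod = 4.72797/(1+0.111) = 4.25560 yrs.
ΔP/P ≈ -D_mod · Δy = -4.25560 × (-0.012) = +0.051067 = +5.1067%.

+5.107%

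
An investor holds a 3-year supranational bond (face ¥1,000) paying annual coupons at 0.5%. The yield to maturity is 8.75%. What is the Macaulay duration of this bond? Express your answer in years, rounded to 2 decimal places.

Periodic yield y = 0.0875. Discount each cash flow and weight by its year:
  t   CF        PV=CF/(1+0.0875)^t    t·PV
  1         5.00         4.5977         4.5977
  2         5.00         4.2278         8.4555
  3     1,005.00       781.4087     2,344.2262
  Σ                    790.2342     2,357.2795
Price P = Σ PV = 790.2342.
Macaulay duration = Σ(t·PV) / P = 2,357.2795 / 790.2342 = 2.98301 years.

2.98 years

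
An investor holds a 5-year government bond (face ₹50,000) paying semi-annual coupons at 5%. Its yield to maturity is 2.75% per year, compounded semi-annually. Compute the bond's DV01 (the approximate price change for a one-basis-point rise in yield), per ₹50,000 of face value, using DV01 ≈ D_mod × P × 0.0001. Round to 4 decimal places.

₹24.5964

Periodic yield y = 0.01375.
  t   CF        PV=CF/(1+0.01375)^t    t·PV
  1     1,250.00     1,233.0456     1,233.0456
  2     1,250.00     1,216.3212     2,432.6424
  3     1,250.00     1,199.8236     3,599.4709
  4     1,250.00     1,183.5498     4,734.1993
  5     1,250.00     1,167.4967     5,837.4837
  6     1,250.00     1,151.6614     6,909.9684
  7     1,250.00     1,136.0408     7,952.2858
  8     1,250.00     1,120.6321     8,965.0571
  9     1,250.00     1,105.4324     9,948.8920
  10   51,250.00    44,707.9954   447,079.9540
  Σ                 55,221.9992   498,692.9993
P = 55,221.9992; D_Mac = 9.03069 half-year periods = 4.51535 yrs; D_mod = 4.45410 yrs.
DV01 ≈ 4.45410 × 55,221.9992 × 0.0001 = 24.596449.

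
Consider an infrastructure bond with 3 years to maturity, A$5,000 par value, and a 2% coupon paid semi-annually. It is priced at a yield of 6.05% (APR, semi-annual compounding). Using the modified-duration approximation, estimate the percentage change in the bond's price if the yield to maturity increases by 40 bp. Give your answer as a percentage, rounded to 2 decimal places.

Periodic yield y = 0.03025. Modified duration first:
  t   CF        PV=CF/(1+0.03025)^t    t·PV
  1        50.00        48.5319        48.5319
  2        50.00        47.1069        94.2139
  3        50.00        45.7238       137.1713
  4        50.00        44.3812       177.5250
  5        50.00        43.0781       215.3907
  6     5,050.00     4,223.1416    25,338.8493
  Σ                  4,451.9636    26,011.6821
P = 4,451.9636; D_Mac = 5.84274 half-year periods = 2.92137 yrs; D_mod = 2.92137/(1+0.03025) = 2.83560 yrs.
ΔP/P ≈ -D_mod · Δy = -2.83560 × (+0.004) = -0.011342 = -1.1342%.

-1.13%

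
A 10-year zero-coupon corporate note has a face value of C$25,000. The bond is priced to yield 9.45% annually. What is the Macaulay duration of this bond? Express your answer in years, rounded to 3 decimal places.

10.000 years

A zero-coupon bond has a single cash flow at maturity, so its Macaulay duration equals its maturity: 10 years.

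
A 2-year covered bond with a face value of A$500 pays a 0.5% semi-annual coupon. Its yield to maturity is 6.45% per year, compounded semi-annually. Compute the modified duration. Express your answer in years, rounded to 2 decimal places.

1.93 years

Periodic yield y = 0.03225. First find Macaulay duration:
  t   CF        PV=CF/(1+0.03225)^t    t·PV
  1         1.25         1.2109         1.2109
  2         1.25         1.1731         2.3462
  3         1.25         1.1365         3.4094
  4       501.25       441.4838     1,765.9354
  Σ                    445.0044     1,772.9020
P = 445.0044; Macaulay duration = 1,772.9020 / 445.0044 = 3.98401 half-year periods = 1.99201 years.
Modified duration = D_Mac / (1 + y) = 1.99201 / 1.03225 = 1.92977 years.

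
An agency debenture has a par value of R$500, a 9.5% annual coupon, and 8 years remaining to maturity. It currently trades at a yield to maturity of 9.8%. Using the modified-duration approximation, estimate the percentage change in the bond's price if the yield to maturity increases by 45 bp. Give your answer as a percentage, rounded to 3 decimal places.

Periodic yield y = 0.098. Modified duration first:
  t   CF        PV=CF/(1+0.098)^t    t·PV
  1        47.50        43.2605        43.2605
  2        47.50        39.3993        78.7987
  3        47.50        35.8828       107.6485
  4        47.50        32.6802       130.7207
  5        47.50        29.7634       148.8168
  6        47.50        27.1069       162.6413
  7        47.50        24.6875       172.8125
  8       547.50       259.1585     2,073.2677
  Σ                    491.9390     2,917.9666
P = 491.9390; D_Mac = 5.93156 yrs; D_mod = 5.93156/(1+0.098) = 5.40215 yrs.
ΔP/P ≈ -D_mod · Δy = -5.40215 × (+0.0045) = -0.024310 = -2.4310%.

-2.431%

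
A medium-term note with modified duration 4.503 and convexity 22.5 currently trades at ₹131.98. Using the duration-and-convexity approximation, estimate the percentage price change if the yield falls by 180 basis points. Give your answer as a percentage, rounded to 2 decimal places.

Duration effect: -D_mod·Δy = -4.503 × (-0.018) = +0.081054
Convexity effect: ½·C·(Δy)² = 0.5 × 22.5 × (-0.018)² = +0.0036450
ΔP/P ≈ +0.081054 + 0.0036450 = +0.084699
= +8.4699%.

+8.47%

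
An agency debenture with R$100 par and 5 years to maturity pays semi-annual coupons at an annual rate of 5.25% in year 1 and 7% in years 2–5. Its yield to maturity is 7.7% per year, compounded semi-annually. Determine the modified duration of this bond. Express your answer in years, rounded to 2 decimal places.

4.19 years

Periodic yield y = 0.0385. First find Macaulay duration:
  t   CF        PV=CF/(1+0.0385)^t    t·PV
  1        2.625         2.5277         2.5277
  2        2.625         2.4340         4.8680
  3        3.500         3.1250         9.3750
  4        3.500         3.0091        12.0366
  5        3.500         2.8976        14.4879
  6        3.500         2.7902        16.7410
  7        3.500         2.6867        18.8070
  8        3.500         2.5871        20.6969
  9        3.500         2.4912        22.4208
  10     103.500        70.9374       709.3741
  Σ                     95.4860       831.3350
P = 95.4860; Macaulay duration = 831.3350 / 95.4860 = 8.70636 half-year periods = 4.35318 years.
Modified duration = D_Mac / (1 + y) = 4.35318 / 1.0385 = 4.19179 years.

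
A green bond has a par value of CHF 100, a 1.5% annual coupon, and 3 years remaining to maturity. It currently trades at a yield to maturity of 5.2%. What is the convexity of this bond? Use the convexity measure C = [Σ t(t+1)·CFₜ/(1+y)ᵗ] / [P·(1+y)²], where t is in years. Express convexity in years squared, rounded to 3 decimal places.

With y = 0.052:
  t   CF        PV=CF/(1+0.052)^t    t·PV        t(t+1)·PV
  1         1.50         1.4259         1.4259           2.8517
  2         1.50         1.3554         2.7108           8.1323
  3       101.50        87.1804       261.5412       1,046.1647
  Σ                     89.9616       265.6778       1,057.1487
P = 89.9616.
Convexity = Σ t(t+1)·PV / [P·(1+y)²] = 1,057.1487 / (89.9616 × 1.106704) = 10.61811.

10.618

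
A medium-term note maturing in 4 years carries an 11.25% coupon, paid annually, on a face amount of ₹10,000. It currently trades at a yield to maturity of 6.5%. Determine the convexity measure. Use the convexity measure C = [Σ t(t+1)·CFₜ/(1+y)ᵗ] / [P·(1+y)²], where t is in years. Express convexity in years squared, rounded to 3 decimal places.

14.574

With y = 0.065:
  t   CF        PV=CF/(1+0.065)^t    t·PV        t(t+1)·PV
  1     1,125.00     1,056.3380     1,056.3380       2,112.6761
  2     1,125.00       991.8667     1,983.7334       5,951.2002
  3     1,125.00       931.3302     2,793.9907      11,175.9627
  4    11,125.00     8,647.7194    34,590.8775     172,954.3877
  Σ                 11,627.2543    40,424.9396     192,194.2267
P = 11,627.2543.
Convexity = Σ t(t+1)·PV / [P·(1+y)²] = 192,194.2267 / (11,627.2543 × 1.134225) = 14.57350.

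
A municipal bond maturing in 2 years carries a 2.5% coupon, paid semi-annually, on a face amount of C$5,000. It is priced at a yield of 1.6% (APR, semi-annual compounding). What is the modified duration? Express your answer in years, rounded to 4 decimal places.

Periodic yield y = 0.008. First find Macaulay duration:
  t   CF        PV=CF/(1+0.008)^t    t·PV
  1        62.50        62.0040        62.0040
  2        62.50        61.5119       123.0237
  3        62.50        61.0237       183.0711
  4     5,062.50     4,903.6889    19,614.7555
  Σ                  5,088.2284    19,982.8543
P = 5,088.2284; Macaulay duration = 19,982.8543 / 5,088.2284 = 3.92727 half-year periods = 1.96364 years.
Modified duration = D_Mac / (1 + y) = 1.96364 / 1.008 = 1.94805 years.

1.9481 years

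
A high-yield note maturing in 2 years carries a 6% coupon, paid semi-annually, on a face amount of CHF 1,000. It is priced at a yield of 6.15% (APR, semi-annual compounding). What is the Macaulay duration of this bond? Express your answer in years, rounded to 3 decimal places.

Periodic yield y = 0.03075. Discount each cash flow and weight by its period:
  t   CF        PV=CF/(1+0.03075)^t    t·PV
  1        30.00        29.1050        29.1050
  2        30.00        28.2367        56.4735
  3        30.00        27.3944        82.1831
  4     1,030.00       912.4810     3,649.9242
  Σ                    997.2172     3,817.6858
Price P = Σ PV = 997.2172.
Macaulay duration = Σ(t·PV) / P = 3,817.6858 / 997.2172 = 3.82834 half-year periods.
In years: 3.82834 / 2 = 1.91417 years.

1.914 years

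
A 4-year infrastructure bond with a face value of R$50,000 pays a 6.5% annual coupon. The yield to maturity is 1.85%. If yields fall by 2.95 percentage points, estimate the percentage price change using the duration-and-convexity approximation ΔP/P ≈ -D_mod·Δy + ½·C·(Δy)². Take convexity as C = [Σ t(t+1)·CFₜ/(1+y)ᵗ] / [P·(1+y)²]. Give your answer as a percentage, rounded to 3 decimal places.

+11.405%

With y = 0.0185:
  t   CF        PV=CF/(1+0.0185)^t    t·PV        t(t+1)·PV
  1     3,250.00     3,190.9671     3,190.9671       6,381.9342
  2     3,250.00     3,133.0065     6,266.0130      18,798.0389
  3     3,250.00     3,076.0987     9,228.2960      36,913.1840
  4    53,250.00    49,485.2170   197,940.8679     989,704.3394
  Σ                 58,885.2892   216,626.1439   1,051,797.4965
P = 58,885.2892; D_Mac = 3.67878 yrs; D_mod = 3.61196 yrs; C = 17.21881.
Duration effect: -3.61196 × (-0.0295) = +0.106553
Convexity effect: 0.5 × 17.21881 × (-0.0295)² = +0.0074923
ΔP/P ≈ +0.106553 + 0.0074923 = +0.114045 = +11.4045%.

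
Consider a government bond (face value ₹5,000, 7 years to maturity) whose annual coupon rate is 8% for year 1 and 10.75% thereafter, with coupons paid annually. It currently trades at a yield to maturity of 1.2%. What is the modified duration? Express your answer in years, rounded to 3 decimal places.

5.675 years

Periodic yield y = 0.012. First find Macaulay duration:
  t   CF        PV=CF/(1+0.012)^t    t·PV
  1       400.00       395.2569       395.2569
  2       537.50       524.8285     1,049.6571
  3       537.50       518.6053     1,555.8158
  4       537.50       512.4558     2,049.8232
  5       537.50       506.3793     2,531.8963
  6       537.50       500.3748     3,002.2486
  7     5,537.50     5,093.8969    35,657.2784
  Σ                  8,051.7975    46,241.9763
P = 8,051.7975; Macaulay duration = 46,241.9763 / 8,051.7975 = 5.74306 years.
Modified duration = D_Mac / (1 + y) = 5.74306 / 1.012 = 5.67496 years.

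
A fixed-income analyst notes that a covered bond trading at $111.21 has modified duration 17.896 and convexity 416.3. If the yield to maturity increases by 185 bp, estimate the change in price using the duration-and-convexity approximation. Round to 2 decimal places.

Duration effect: -D_mod·Δy = -17.896 × (+0.0185) = -0.331076
Convexity effect: ½·C·(Δy)² = 0.5 × 416.3 × (0.0185)² = +0.0712393375
ΔP/P ≈ -0.331076 + 0.0712393375 = -0.2598366625
ΔP ≈ 111.21 × (-0.2598366625) = -28.896435236625.

-$28.90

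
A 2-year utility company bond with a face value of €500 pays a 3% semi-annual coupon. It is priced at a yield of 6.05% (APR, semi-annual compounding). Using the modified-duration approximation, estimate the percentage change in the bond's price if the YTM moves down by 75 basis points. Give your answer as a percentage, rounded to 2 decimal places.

Periodic yield y = 0.03025. Modified duration first:
  t   CF        PV=CF/(1+0.03025)^t    t·PV
  1         7.50         7.2798         7.2798
  2         7.50         7.0660        14.1321
  3         7.50         6.8586        20.5757
  4       507.50       450.4697     1,801.8787
  Σ                    471.6741     1,843.8662
P = 471.6741; D_Mac = 3.90920 half-year periods = 1.95460 yrs; D_mod = 1.95460/(1+0.03025) = 1.89721 yrs.
ΔP/P ≈ -D_mod · Δy = -1.89721 × (-0.0075) = +0.014229 = +1.4229%.

+1.42%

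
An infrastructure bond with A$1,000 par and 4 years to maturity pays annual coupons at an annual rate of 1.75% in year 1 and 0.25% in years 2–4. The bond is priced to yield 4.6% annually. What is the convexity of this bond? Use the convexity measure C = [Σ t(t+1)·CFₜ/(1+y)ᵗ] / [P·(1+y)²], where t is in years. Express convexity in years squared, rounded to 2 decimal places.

17.91

With y = 0.046:
  t   CF        PV=CF/(1+0.046)^t    t·PV        t(t+1)·PV
  1        17.50        16.7304        16.7304          33.4608
  2         2.50         2.2849         4.5699          13.7097
  3         2.50         2.1845         6.5534          26.2136
  4     1,002.50       837.4476     3,349.7904      16,748.9520
  Σ                    858.6474     3,377.6441      16,822.3361
P = 858.6474.
Convexity = Σ t(t+1)·PV / [P·(1+y)²] = 16,822.3361 / (858.6474 × 1.094116) = 17.90639.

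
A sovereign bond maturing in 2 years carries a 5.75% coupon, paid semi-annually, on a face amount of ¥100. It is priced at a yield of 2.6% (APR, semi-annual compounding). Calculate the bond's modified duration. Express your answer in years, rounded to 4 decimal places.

1.8958 years

Periodic yield y = 0.013. First find Macaulay duration:
  t   CF        PV=CF/(1+0.013)^t    t·PV
  1        2.875         2.8381         2.8381
  2        2.875         2.8017         5.6034
  3        2.875         2.7657         8.2972
  4      102.875        97.6949       390.7798
  Σ                    106.1005       407.5184
P = 106.1005; Macaulay duration = 407.5184 / 106.1005 = 3.84087 half-year periods = 1.92044 years.
Modified duration = D_Mac / (1 + y) = 1.92044 / 1.013 = 1.89579 years.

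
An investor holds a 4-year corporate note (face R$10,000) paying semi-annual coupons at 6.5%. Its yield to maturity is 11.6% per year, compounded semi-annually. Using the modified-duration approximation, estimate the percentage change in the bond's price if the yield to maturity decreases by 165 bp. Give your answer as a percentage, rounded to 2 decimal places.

Periodic yield y = 0.058. Modified duration first:
  t   CF        PV=CF/(1+0.058)^t    t·PV
  1       325.00       307.1834       307.1834
  2       325.00       290.3434       580.6869
  3       325.00       274.4267       823.2801
  4       325.00       259.3825     1,037.5300
  5       325.00       245.1631     1,225.8153
  6       325.00       231.7231     1,390.3387
  7       325.00       219.0200     1,533.1397
  8    10,325.00     6,576.6498    52,613.1986
  Σ                  8,403.8920    59,511.1727
P = 8,403.8920; D_Mac = 7.08138 half-year periods = 3.54069 yrs; D_mod = 3.54069/(1+0.058) = 3.34659 yrs.
ΔP/P ≈ -D_mod · Δy = -3.34659 × (-0.0165) = +0.055219 = +5.5219%.

+5.52%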